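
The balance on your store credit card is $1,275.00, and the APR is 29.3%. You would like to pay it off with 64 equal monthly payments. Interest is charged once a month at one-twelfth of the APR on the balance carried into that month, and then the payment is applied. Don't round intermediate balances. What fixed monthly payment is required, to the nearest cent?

Monthly rate r = 29.3%/12 = 2.44167% = 0.0244167.
Level-payment amortization: P = B₀·r / (1 − (1+r)^(−n)) = 1275.00·0.0244167 / (1 − 1.02442^(−64)).
Denominator 1 − (1+r)^(−64) = 0.786452091.
P = 31.1312 / 0.786452091 ≈ 39.58.

$39.58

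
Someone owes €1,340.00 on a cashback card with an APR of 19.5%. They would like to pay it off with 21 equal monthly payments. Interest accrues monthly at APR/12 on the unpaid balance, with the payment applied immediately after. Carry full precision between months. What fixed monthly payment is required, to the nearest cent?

€75.83

Monthly rate r = 19.5%/12 = 1.625% = 0.01625.
Level-payment amortization: P = B₀·r / (1 − (1+r)^(−n)) = 1340.00·0.01625 / (1 − 1.01625^(−21)).
Denominator 1 − (1+r)^(−21) = 0.287166224.
P = 21.775 / 0.287166224 ≈ 75.83.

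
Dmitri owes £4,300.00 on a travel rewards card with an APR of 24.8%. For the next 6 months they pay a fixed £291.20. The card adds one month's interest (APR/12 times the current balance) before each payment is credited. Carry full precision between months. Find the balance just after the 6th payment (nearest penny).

£3,021.52

Monthly rate r = 24.8%/12 = 2.06667% = 0.0206667.
Each month: B ← B·(1+r) − £291.20.
Month 1: interest £88.87; balance after payment £4,097.67.
Month 2: interest £84.69; balance after payment £3,891.15.
Month 3: interest £80.42; balance after payment £3,680.37.
Month 4: interest £76.06; balance after payment £3,465.23.
Month 5: interest £71.61; balance after payment £3,245.64.
Month 6: interest £67.08; balance after payment £3,021.52.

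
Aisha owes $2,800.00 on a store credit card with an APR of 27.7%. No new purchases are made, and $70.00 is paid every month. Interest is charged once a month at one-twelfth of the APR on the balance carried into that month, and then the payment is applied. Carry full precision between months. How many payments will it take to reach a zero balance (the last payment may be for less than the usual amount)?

113 months

Monthly rate r = 27.7%/12 = 2.30833% = 0.0230833.
Recurrence: B ← B·(1+r) − $70.00.
Month 1: interest $64.63; balance after payment $2,794.63.
Month 2: interest $64.51; balance after payment $2,789.14.
Closed form: n = −ln(1 − rB₀/P)/ln(1+r) = −ln(0.076667)/ln(1.02308) ≈ 112.541, so the balance reaches zero during payment 113.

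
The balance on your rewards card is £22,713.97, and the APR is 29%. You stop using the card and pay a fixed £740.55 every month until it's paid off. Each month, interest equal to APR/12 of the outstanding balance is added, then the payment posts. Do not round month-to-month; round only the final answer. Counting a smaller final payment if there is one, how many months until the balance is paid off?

Monthly rate r = 29%/12 = 2.41667% = 0.0241667.
Recurrence: B ← B·(1+r) − £740.55.
Month 1: interest £548.92; balance after payment £22,522.34.
Month 2: interest £544.29; balance after payment £22,326.08.
Closed form: n = −ln(1 − rB₀/P)/ln(1+r) = −ln(0.25877)/ln(1.02417) ≈ 56.611, so the balance reaches zero during payment 57.

57 months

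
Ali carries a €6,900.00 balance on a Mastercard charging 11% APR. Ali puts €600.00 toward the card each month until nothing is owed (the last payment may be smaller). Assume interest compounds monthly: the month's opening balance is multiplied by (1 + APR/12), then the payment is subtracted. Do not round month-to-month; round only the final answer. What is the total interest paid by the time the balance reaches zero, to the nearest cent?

€425.27

Monthly rate r = 11%/12 = 0.916667% = 0.00916667.
Payoff takes n = ⌈−ln(1 − rB₀/P)/ln(1+r)⌉ = ⌈12.208⌉ = 13 payments; the last is €125.27.
Total paid = 12·€600.00 + €125.27 = €7,325.27.
Total interest = total paid − principal = €7,325.27 − €6,900.00 = €425.27.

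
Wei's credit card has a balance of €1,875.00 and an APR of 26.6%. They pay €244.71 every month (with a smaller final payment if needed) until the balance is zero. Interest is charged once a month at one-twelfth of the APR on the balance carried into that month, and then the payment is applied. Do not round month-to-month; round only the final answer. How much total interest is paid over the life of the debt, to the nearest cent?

€203.28

Monthly rate r = 26.6%/12 = 2.21667% = 0.0221667.
Payoff takes n = ⌈−ln(1 − rB₀/P)/ln(1+r)⌉ = ⌈8.490⌉ = 9 payments; the last is €120.60.
Total paid = 8·€244.71 + €120.60 = €2,078.28.
Total interest = total paid − principal = €2,078.28 − €1,875.00 = €203.28.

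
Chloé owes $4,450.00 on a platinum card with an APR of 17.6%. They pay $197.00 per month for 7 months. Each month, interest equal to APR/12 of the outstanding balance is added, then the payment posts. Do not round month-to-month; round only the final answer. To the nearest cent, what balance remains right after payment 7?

Monthly rate r = 17.6%/12 = 1.46667% = 0.0146667.
Each month: B ← B·(1+r) − $197.00.
Month 1: interest $65.27; balance after payment $4,318.27.
Month 2: interest $63.33; balance after payment $4,184.60.
Month 3: interest $61.37; balance after payment $4,048.98.
Month 4: interest $59.38; balance after payment $3,911.36.
Month 5: interest $57.37; balance after payment $3,771.73.
Month 6: interest $55.32; balance after payment $3,630.05.
Month 7: interest $53.24; balance after payment $3,486.29.

$3,486.29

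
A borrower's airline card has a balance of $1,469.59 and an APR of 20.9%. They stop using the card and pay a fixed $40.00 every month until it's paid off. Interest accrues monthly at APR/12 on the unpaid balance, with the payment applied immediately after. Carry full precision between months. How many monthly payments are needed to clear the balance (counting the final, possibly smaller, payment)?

Monthly rate r = 20.9%/12 = 1.74167% = 0.0174167.
Recurrence: B ← B·(1+r) − $40.00.
Month 1: interest $25.60; balance after payment $1,455.19.
Month 2: interest $25.34; balance after payment $1,440.53.
Closed form: n = −ln(1 − rB₀/P)/ln(1+r) = −ln(0.36012)/ln(1.01742) ≈ 59.150, so the balance reaches zero during payment 60.

60 payments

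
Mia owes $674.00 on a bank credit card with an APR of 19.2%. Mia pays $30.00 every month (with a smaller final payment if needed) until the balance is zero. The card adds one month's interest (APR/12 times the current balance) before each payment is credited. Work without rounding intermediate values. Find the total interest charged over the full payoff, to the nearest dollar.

$168

Monthly rate r = 19.2%/12 = 1.6% = 0.016.
Payoff takes n = ⌈−ln(1 − rB₀/P)/ln(1+r)⌉ = ⌈28.063⌉ = 29 payments; the last is $1.90.
Total paid = 28·$30.00 + $1.90 = $841.90.
Total interest = total paid − principal = $841.90 − $674.00 = $167.90.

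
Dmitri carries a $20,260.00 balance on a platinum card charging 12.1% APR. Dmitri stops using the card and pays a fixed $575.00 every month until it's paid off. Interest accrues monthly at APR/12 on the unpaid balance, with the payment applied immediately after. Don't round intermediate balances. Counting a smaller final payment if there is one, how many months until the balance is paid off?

44 payments

Monthly rate r = 12.1%/12 = 1.00833% = 0.0100833.
Recurrence: B ← B·(1+r) − $575.00.
Month 1: interest $204.29; balance after payment $19,889.29.
Month 2: interest $200.55; balance after payment $19,514.84.
Closed form: n = −ln(1 − rB₀/P)/ln(1+r) = −ln(0.64472)/ln(1.01008) ≈ 43.751, so the balance reaches zero during payment 44.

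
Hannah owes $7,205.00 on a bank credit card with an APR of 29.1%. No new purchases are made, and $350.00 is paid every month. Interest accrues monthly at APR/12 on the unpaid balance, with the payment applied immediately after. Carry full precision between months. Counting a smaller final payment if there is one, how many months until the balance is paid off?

Monthly rate r = 29.1%/12 = 2.425% = 0.02425.
Recurrence: B ← B·(1+r) − $350.00.
Month 1: interest $174.72; balance after payment $7,029.72.
Month 2: interest $170.47; balance after payment $6,850.19.
Closed form: n = −ln(1 − rB₀/P)/ln(1+r) = −ln(0.5008)/ln(1.02425) ≈ 28.862, so the balance reaches zero during payment 29.

29 months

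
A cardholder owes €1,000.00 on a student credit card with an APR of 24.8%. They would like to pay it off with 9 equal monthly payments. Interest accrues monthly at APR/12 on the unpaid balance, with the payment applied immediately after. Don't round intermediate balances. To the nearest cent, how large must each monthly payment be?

€122.91

Monthly rate r = 24.8%/12 = 2.06667% = 0.0206667.
Level-payment amortization: P = B₀·r / (1 − (1+r)^(−n)) = 1000.00·0.0206667 / (1 − 1.02067^(−9)).
Denominator 1 − (1+r)^(−9) = 0.168150777.
P = 20.6667 / 0.168150777 ≈ 122.91.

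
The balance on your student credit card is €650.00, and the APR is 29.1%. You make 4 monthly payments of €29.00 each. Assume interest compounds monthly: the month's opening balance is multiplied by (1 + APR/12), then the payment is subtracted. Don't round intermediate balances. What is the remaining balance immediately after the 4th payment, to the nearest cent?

Monthly rate r = 29.1%/12 = 2.425% = 0.02425.
Each month: B ← B·(1+r) − €29.00.
Month 1: interest €15.76; balance after payment €636.76.
Month 2: interest €15.44; balance after payment €623.20.
Month 3: interest €15.11; balance after payment €609.32.
Month 4: interest €14.78; balance after payment €595.09.

€595.09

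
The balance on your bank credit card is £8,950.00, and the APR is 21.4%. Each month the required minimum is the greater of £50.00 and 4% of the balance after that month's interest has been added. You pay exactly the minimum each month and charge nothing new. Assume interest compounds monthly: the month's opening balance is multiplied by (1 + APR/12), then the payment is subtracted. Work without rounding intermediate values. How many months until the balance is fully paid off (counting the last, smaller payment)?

Monthly rate r = 21.4%/12 = 1.78333% = 0.0178333.
While 4% of the post-interest balance exceeds £50.00, each month B ← (B·(1+r))·(1 − 0.04), i.e. B shrinks by the factor (1+r)·0.96 = 0.97712.
This holds for months 1–86. Entering month 87 the balance is £1,222.76; 4% of the post-interest balance is now below £50.00, so the flat £50.00 minimum applies from here.
From month 87 a fixed £50.00 at rate r clears £1,222.76 in 33 more payments. Total: 86 + 33 = 119 months.

119 months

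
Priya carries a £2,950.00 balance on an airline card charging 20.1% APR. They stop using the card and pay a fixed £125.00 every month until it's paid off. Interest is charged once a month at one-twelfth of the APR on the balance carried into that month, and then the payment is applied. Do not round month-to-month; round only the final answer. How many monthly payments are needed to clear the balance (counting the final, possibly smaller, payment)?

Monthly rate r = 20.1%/12 = 1.675% = 0.01675.
Recurrence: B ← B·(1+r) − £125.00.
Month 1: interest £49.41; balance after payment £2,874.41.
Month 2: interest £48.15; balance after payment £2,797.56.
Closed form: n = −ln(1 − rB₀/P)/ln(1+r) = −ln(0.6047)/ln(1.01675) ≈ 30.282, so the balance reaches zero during payment 31.

31 payments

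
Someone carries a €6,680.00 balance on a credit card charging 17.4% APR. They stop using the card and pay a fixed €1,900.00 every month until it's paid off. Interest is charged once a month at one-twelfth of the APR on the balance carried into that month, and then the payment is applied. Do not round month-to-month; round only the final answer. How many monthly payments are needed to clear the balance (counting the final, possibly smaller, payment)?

Monthly rate r = 17.4%/12 = 1.45% = 0.0145.
Recurrence: B ← B·(1+r) − €1,900.00.
Month 1: interest €96.86; balance after payment €4,876.86.
Month 2: interest €70.71; balance after payment €3,047.57.
Month 3: interest €44.19; balance after payment €1,191.76.
Month 4: interest €17.28; balance after payment €0.00.

4 payments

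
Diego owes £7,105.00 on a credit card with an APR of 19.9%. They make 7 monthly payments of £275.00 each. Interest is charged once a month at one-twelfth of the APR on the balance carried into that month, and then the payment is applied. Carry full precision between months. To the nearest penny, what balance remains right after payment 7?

Monthly rate r = 19.9%/12 = 1.65833% = 0.0165833.
Each month: B ← B·(1+r) − £275.00.
Month 1: interest £117.82; balance after payment £6,947.82.
Month 2: interest £115.22; balance after payment £6,788.04.
Month 3: interest £112.57; balance after payment £6,625.61.
Month 4: interest £109.87; balance after payment £6,460.49.
Month 5: interest £107.14; balance after payment £6,292.62.
Month 6: interest £104.35; balance after payment £6,121.97.
Month 7: interest £101.52; balance after payment £5,948.50.

£5,948.50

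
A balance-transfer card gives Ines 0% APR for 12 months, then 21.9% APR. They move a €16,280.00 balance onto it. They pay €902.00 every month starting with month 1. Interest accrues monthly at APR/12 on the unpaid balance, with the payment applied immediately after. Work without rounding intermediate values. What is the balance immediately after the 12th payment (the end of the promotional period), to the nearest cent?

Promo months 1–12 at r₀ = 0%/12 = 0; months 13+ at r₁ = 21.9%/12 = 0.01825.
After month 12 (no interest yet): B = €16,280.00 − 12·€902.00 = €5,456.00.

€5,456.00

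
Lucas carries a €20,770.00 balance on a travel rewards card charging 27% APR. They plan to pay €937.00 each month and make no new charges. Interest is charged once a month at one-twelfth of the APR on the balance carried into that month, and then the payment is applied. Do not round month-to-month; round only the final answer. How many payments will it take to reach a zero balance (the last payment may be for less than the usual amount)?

Monthly rate r = 27%/12 = 2.25% = 0.0225.
Recurrence: B ← B·(1+r) − €937.00.
Month 1: interest €467.32; balance after payment €20,300.33.
Month 2: interest €456.76; balance after payment €19,820.08.
Closed form: n = −ln(1 − rB₀/P)/ln(1+r) = −ln(0.50125)/ln(1.0225) ≈ 31.039, so the balance reaches zero during payment 32.

32 payments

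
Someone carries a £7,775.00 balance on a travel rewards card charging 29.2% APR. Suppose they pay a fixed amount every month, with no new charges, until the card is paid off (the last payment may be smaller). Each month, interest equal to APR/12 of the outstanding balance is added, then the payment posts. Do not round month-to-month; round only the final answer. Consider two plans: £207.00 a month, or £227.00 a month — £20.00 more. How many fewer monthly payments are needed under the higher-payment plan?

28 fewer payments

Monthly rate r = 29.2%/12 = 2.43333% = 0.0243333.
At £207.00/mo: n = ⌈−ln(1 − rB₀/P)/ln(1+r)⌉ = 103 payments (last £6.70); total interest = total paid − £7,775.00 = £13,345.70.
At £227.00/mo: 75 payments (last £126.37); total interest £9,149.37.
Payments saved = 103 − 75 = 28.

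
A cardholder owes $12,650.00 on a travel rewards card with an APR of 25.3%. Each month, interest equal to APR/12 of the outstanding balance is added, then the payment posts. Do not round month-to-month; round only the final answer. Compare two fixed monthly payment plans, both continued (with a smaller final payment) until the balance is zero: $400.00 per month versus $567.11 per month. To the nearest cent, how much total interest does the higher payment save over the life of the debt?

Monthly rate r = 25.3%/12 = 2.10833% = 0.0210833.
At $400.00/mo: n = ⌈−ln(1 − rB₀/P)/ln(1+r)⌉ = 53 payments (last $268.51); total interest = total paid − $12,650.00 = $8,418.51.
At $567.11/mo: 31 payments (last $259.53); total interest $4,622.83.
Interest saved = $8,418.51 − $4,622.83 = $3,795.68.

$3,795.68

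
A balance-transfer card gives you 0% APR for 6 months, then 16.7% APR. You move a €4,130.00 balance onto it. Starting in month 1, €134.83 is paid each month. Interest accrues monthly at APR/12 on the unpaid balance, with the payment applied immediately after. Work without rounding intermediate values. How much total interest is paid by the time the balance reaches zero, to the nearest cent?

€774.05

Promo months 1–6 at r₀ = 0%/12 = 0; months 7+ at r₁ = 16.7%/12 = 0.0139167.
After month 6 (no interest yet): B = €4,130.00 − 6·€134.83 = €3,321.02.
Then at r₁ with €134.83/mo: n₂ = −ln(1 − r₁·B/P)/ln(1+r₁) ≈ 30.37 → 31 more payments.
Total paid = 36·€134.83 + €50.17 = €4,904.05; interest = €4,904.05 − €4,130.00 = €774.05.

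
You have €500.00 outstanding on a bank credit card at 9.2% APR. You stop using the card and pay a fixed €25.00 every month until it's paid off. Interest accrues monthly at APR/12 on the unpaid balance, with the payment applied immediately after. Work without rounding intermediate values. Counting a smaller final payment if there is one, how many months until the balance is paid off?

Monthly rate r = 9.2%/12 = 0.766667% = 0.00766667.
Recurrence: B ← B·(1+r) − €25.00.
Month 1: interest €3.83; balance after payment €478.83.
Month 2: interest €3.67; balance after payment €457.50.
Closed form: n = −ln(1 − rB₀/P)/ln(1+r) = −ln(0.84667)/ln(1.00767) ≈ 21.794, so the balance reaches zero during payment 22.

22 payments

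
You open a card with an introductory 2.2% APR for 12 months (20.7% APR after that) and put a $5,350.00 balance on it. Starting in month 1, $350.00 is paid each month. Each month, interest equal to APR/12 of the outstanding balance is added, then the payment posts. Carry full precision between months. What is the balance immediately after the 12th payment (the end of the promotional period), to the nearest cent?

Promo months 1–12 at r₀ = 2.2%/12 = 0.00183333; months 13+ at r₁ = 20.7%/12 = 0.01725.
After month 12: iterate B ← B·(1+r₀) − $350.00 for 12 months → $1,226.28.

$1,226.28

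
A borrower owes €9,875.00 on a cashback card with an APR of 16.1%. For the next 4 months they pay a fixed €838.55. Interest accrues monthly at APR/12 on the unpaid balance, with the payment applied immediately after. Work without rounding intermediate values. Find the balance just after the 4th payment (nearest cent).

€6,993.41

Monthly rate r = 16.1%/12 = 1.34167% = 0.0134167.
Each month: B ← B·(1+r) − €838.55.
Month 1: interest €132.49; balance after payment €9,168.94.
Month 2: interest €123.02; balance after payment €8,453.41.
Month 3: interest €113.42; balance after payment €7,728.27.
Month 4: interest €103.69; balance after payment €6,993.41.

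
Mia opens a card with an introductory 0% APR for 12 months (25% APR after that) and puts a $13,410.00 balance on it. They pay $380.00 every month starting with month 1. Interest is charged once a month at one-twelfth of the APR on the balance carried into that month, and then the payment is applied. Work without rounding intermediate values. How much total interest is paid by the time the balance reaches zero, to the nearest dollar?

$3,387

Promo months 1–12 at r₀ = 0%/12 = 0; months 13+ at r₁ = 25%/12 = 0.0208333.
After month 12 (no interest yet): B = $13,410.00 − 12·$380.00 = $8,850.00.
Then at r₁ with $380.00/mo: n₂ = −ln(1 − r₁·B/P)/ln(1+r₁) ≈ 32.20 → 33 more payments.
Total paid = 44·$380.00 + $77.20 = $16,797.20; interest = $16,797.20 − $13,410.00 = $3,387.20.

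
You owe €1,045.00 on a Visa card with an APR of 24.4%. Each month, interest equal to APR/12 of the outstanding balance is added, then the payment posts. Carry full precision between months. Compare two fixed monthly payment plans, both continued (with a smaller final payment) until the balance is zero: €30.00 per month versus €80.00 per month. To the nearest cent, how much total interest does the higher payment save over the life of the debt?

Monthly rate r = 24.4%/12 = 2.03333% = 0.0203333.
At €30.00/mo: n = ⌈−ln(1 − rB₀/P)/ln(1+r)⌉ = 62 payments (last €6.10); total interest = total paid − €1,045.00 = €791.10.
At €80.00/mo: 16 payments (last €27.07); total interest €182.07.
Interest saved = €791.10 − €182.07 = €609.03.

€609.03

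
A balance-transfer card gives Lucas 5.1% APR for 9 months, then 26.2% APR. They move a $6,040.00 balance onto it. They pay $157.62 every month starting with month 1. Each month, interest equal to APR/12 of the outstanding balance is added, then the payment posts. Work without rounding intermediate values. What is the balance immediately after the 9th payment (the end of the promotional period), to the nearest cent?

Promo months 1–9 at r₀ = 5.1%/12 = 0.00425; months 10+ at r₁ = 26.2%/12 = 0.0218333.
After month 9: iterate B ← B·(1+r₀) − $157.62 for 9 months → $4,832.06.

$4,832.06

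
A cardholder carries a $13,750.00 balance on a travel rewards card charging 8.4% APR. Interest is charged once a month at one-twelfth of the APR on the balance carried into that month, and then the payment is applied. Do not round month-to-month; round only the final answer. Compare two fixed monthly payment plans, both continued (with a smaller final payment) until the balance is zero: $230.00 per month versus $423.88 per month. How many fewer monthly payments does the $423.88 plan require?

41 fewer payments

Monthly rate r = 8.4%/12 = 0.7% = 0.007.
At $230.00/mo: n = ⌈−ln(1 − rB₀/P)/ln(1+r)⌉ = 78 payments (last $164.52); total interest = total paid − $13,750.00 = $4,124.52.
At $423.88/mo: 37 payments (last $391.64); total interest $1,901.32.
Payments saved = 78 − 37 = 41.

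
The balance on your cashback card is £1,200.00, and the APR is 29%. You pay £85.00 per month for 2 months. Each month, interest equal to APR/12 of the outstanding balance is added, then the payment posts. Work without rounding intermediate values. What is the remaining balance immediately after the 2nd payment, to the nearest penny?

£1,086.65

Monthly rate r = 29%/12 = 2.41667% = 0.0241667.
Each month: B ← B·(1+r) − £85.00.
Month 1: interest £29.00; balance after payment £1,144.00.
Month 2: interest £27.65; balance after payment £1,086.65.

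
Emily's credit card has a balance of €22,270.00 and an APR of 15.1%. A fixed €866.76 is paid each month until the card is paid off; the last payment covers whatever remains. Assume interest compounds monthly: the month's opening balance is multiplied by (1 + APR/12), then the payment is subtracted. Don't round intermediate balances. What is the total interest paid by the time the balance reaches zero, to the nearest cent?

€4,800.86

Monthly rate r = 15.1%/12 = 1.25833% = 0.0125833.
Payoff takes n = ⌈−ln(1 − rB₀/P)/ln(1+r)⌉ = ⌈31.231⌉ = 32 payments; the last is €201.30.
Total paid = 31·€866.76 + €201.30 = €27,070.86.
Total interest = total paid − principal = €27,070.86 − €22,270.00 = €4,800.86.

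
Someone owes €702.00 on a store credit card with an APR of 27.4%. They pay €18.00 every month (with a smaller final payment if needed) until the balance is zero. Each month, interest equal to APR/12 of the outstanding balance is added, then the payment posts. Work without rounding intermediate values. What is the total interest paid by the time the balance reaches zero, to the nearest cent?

Monthly rate r = 27.4%/12 = 2.28333% = 0.0228333.
Payoff takes n = ⌈−ln(1 − rB₀/P)/ln(1+r)⌉ = ⌈97.970⌉ = 98 payments; the last is €17.47.
Total paid = 97·€18.00 + €17.47 = €1,763.47.
Total interest = total paid − principal = €1,763.47 − €702.00 = €1,061.47.

€1,061.47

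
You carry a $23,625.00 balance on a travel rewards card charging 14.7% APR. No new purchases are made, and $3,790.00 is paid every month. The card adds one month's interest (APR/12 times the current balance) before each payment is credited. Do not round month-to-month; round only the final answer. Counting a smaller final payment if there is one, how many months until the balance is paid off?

7 payments

Monthly rate r = 14.7%/12 = 1.225% = 0.01225.
Recurrence: B ← B·(1+r) − $3,790.00.
Month 1: interest $289.41; balance after payment $20,124.41.
Month 2: interest $246.52; balance after payment $16,580.93.
Closed form: n = −ln(1 − rB₀/P)/ln(1+r) = −ln(0.92364)/ln(1.01225) ≈ 6.524, so the balance reaches zero during payment 7.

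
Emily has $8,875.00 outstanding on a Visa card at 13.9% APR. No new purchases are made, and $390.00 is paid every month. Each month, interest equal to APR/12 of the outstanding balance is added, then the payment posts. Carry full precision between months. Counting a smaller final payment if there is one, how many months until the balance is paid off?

Monthly rate r = 13.9%/12 = 1.15833% = 0.0115833.
Recurrence: B ← B·(1+r) − $390.00.
Month 1: interest $102.80; balance after payment $8,587.80.
Month 2: interest $99.48; balance after payment $8,297.28.
Closed form: n = −ln(1 − rB₀/P)/ln(1+r) = −ln(0.7364)/ln(1.01158) ≈ 26.568, so the balance reaches zero during payment 27.

27 months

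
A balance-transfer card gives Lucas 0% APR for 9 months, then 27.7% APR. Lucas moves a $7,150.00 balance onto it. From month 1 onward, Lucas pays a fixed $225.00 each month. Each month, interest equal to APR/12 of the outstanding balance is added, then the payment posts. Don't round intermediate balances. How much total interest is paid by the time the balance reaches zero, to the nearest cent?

$2,231.60

Promo months 1–9 at r₀ = 0%/12 = 0; months 10+ at r₁ = 27.7%/12 = 0.0230833.
After month 9 (no interest yet): B = $7,150.00 − 9·$225.00 = $5,125.00.
Then at r₁ with $225.00/mo: n₂ = −ln(1 − r₁·B/P)/ln(1+r₁) ≈ 32.69 → 33 more payments.
Total paid = 41·$225.00 + $156.60 = $9,381.60; interest = $9,381.60 − $7,150.00 = $2,231.60.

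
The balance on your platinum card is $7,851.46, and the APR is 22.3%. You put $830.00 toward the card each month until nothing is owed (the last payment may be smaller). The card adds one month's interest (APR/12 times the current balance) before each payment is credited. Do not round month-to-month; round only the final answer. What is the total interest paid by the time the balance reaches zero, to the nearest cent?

$865.30

Monthly rate r = 22.3%/12 = 1.85833% = 0.0185833.
Payoff takes n = ⌈−ln(1 − rB₀/P)/ln(1+r)⌉ = ⌈10.500⌉ = 11 payments; the last is $416.76.
Total paid = 10·$830.00 + $416.76 = $8,716.76.
Total interest = total paid − principal = $8,716.76 − $7,851.46 = $865.30.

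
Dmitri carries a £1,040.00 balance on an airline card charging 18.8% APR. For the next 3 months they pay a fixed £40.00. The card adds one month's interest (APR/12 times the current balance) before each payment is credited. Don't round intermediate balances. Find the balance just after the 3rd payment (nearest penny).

£967.76

Monthly rate r = 18.8%/12 = 1.56667% = 0.0156667.
Each month: B ← B·(1+r) − £40.00.
Month 1: interest £16.29; balance after payment £1,016.29.
Month 2: interest £15.92; balance after payment £992.22.
Month 3: interest £15.54; balance after payment £967.76.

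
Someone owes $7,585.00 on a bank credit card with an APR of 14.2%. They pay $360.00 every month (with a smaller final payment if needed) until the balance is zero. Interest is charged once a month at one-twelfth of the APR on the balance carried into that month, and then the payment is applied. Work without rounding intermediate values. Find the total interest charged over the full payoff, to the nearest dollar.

$1,192

Monthly rate r = 14.2%/12 = 1.18333% = 0.0118333.
Payoff takes n = ⌈−ln(1 − rB₀/P)/ln(1+r)⌉ = ⌈24.378⌉ = 25 payments; the last is $136.54.
Total paid = 24·$360.00 + $136.54 = $8,776.54.
Total interest = total paid − principal = $8,776.54 − $7,585.00 = $1,191.54.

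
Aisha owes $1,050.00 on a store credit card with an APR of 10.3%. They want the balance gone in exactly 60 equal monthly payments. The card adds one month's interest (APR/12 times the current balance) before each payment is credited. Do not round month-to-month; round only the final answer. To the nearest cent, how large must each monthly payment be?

$22.46

Monthly rate r = 10.3%/12 = 0.858333% = 0.00858333.
Level-payment amortization: P = B₀·r / (1 − (1+r)^(−n)) = 1050.00·0.00858333 / (1 − 1.00858^(−60)).
Denominator 1 − (1+r)^(−60) = 0.401184869.
P = 9.0125 / 0.401184869 ≈ 22.46.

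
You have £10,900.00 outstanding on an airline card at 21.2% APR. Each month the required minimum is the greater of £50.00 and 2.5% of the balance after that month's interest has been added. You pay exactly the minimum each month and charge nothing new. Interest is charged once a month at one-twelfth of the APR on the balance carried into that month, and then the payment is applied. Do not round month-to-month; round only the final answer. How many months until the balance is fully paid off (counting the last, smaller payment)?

288 months

Monthly rate r = 21.2%/12 = 1.76667% = 0.0176667.
While 2.5% of the post-interest balance exceeds £50.00, each month B ← (B·(1+r))·(1 − 0.025), i.e. B shrinks by the factor (1+r)·0.975 = 0.99223.
This holds for months 1–220. Entering month 221 the balance is £1,957.32; 2.5% of the post-interest balance is now below £50.00, so the flat £50.00 minimum applies from here.
From month 221 a fixed £50.00 at rate r clears £1,957.32 in 68 more payments. Total: 220 + 68 = 288 months.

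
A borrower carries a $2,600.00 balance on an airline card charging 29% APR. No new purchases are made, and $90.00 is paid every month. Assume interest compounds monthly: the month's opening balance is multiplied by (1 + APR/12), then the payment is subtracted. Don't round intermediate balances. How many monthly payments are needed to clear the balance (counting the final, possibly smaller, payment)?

51 months

Monthly rate r = 29%/12 = 2.41667% = 0.0241667.
Recurrence: B ← B·(1+r) − $90.00.
Month 1: interest $62.83; balance after payment $2,572.83.
Month 2: interest $62.18; balance after payment $2,545.01.
Closed form: n = −ln(1 − rB₀/P)/ln(1+r) = −ln(0.30185)/ln(1.02417) ≈ 50.161, so the balance reaches zero during payment 51.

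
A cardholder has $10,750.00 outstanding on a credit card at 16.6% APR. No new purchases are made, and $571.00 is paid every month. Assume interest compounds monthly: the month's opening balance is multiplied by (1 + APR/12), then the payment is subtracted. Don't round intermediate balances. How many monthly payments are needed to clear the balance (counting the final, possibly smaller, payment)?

22 payments

Monthly rate r = 16.6%/12 = 1.38333% = 0.0138333.
Recurrence: B ← B·(1+r) − $571.00.
Month 1: interest $148.71; balance after payment $10,327.71.
Month 2: interest $142.87; balance after payment $9,899.57.
Closed form: n = −ln(1 − rB₀/P)/ln(1+r) = −ln(0.73957)/ln(1.01383) ≈ 21.960, so the balance reaches zero during payment 22.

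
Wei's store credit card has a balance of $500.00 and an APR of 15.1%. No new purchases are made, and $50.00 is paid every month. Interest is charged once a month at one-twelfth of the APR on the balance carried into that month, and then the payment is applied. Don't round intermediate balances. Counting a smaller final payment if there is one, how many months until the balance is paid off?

11 payments

Monthly rate r = 15.1%/12 = 1.25833% = 0.0125833.
Recurrence: B ← B·(1+r) − $50.00.
Month 1: interest $6.29; balance after payment $456.29.
Month 2: interest $5.74; balance after payment $412.03.
Closed form: n = −ln(1 − rB₀/P)/ln(1+r) = −ln(0.87417)/ln(1.01258) ≈ 10.755, so the balance reaches zero during payment 11.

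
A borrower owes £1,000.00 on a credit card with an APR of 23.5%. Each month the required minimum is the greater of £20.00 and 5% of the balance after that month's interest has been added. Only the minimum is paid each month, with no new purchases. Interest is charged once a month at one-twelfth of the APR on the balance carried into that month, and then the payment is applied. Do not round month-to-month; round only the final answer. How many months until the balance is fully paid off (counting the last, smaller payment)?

55 months

Monthly rate r = 23.5%/12 = 1.95833% = 0.0195833.
While 5% of the post-interest balance exceeds £20.00, each month B ← (B·(1+r))·(1 − 0.05), i.e. B shrinks by the factor (1+r)·0.95 = 0.9686.
This holds for months 1–30. Entering month 31 the balance is £384.05; 5% of the post-interest balance is now below £20.00, so the flat £20.00 minimum applies from here.
From month 31 a fixed £20.00 at rate r clears £384.05 in 25 more payments. Total: 30 + 25 = 55 months.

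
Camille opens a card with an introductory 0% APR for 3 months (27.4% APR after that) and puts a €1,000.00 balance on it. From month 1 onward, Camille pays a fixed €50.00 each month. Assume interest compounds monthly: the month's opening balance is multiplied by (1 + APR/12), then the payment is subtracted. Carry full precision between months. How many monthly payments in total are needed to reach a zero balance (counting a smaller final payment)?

Promo months 1–3 at r₀ = 0%/12 = 0; months 4+ at r₁ = 27.4%/12 = 0.0228333.
After month 3 (no interest yet): B = €1,000.00 − 3·€50.00 = €850.00.
Then at r₁ with €50.00/mo: n₂ = −ln(1 − r₁·B/P)/ln(1+r₁) ≈ 21.76 → 22 more payments.

25 months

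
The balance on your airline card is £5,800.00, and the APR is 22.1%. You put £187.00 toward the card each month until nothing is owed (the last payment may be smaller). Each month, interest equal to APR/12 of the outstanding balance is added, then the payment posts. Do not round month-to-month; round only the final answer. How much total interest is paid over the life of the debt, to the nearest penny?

Monthly rate r = 22.1%/12 = 1.84167% = 0.0184167.
Payoff takes n = ⌈−ln(1 − rB₀/P)/ln(1+r)⌉ = ⌈46.402⌉ = 47 payments; the last is £75.55.
Total paid = 46·£187.00 + £75.55 = £8,677.55.
Total interest = total paid − principal = £8,677.55 − £5,800.00 = £2,877.55.

£2,877.55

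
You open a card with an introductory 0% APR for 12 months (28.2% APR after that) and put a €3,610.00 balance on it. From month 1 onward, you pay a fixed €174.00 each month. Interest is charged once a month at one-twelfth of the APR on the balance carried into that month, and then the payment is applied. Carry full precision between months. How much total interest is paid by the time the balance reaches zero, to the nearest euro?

€202

Promo months 1–12 at r₀ = 0%/12 = 0; months 13+ at r₁ = 28.2%/12 = 0.0235.
After month 12 (no interest yet): B = €3,610.00 − 12·€174.00 = €1,522.00.
Then at r₁ with €174.00/mo: n₂ = −ln(1 − r₁·B/P)/ln(1+r₁) ≈ 9.91 → 10 more payments.
Total paid = 21·€174.00 + €157.94 = €3,811.94; interest = €3,811.94 − €3,610.00 = €201.94.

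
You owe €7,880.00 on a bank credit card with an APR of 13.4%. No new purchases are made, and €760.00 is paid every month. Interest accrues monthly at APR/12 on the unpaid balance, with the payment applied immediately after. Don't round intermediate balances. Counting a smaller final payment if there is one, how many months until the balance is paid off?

Monthly rate r = 13.4%/12 = 1.11667% = 0.0111667.
Recurrence: B ← B·(1+r) − €760.00.
Month 1: interest €87.99; balance after payment €7,207.99.
Month 2: interest €80.49; balance after payment €6,528.48.
Closed form: n = −ln(1 − rB₀/P)/ln(1+r) = −ln(0.88422)/ln(1.01117) ≈ 11.081, so the balance reaches zero during payment 12.

12 months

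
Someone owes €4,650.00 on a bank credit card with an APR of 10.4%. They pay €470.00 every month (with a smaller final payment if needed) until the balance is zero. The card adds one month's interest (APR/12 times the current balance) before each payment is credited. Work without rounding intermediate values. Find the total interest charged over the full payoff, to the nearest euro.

€233

Monthly rate r = 10.4%/12 = 0.866667% = 0.00866667.
Payoff takes n = ⌈−ln(1 − rB₀/P)/ln(1+r)⌉ = ⌈10.388⌉ = 11 payments; the last is €183.06.
Total paid = 10·€470.00 + €183.06 = €4,883.06.
Total interest = total paid − principal = €4,883.06 − €4,650.00 = €233.06.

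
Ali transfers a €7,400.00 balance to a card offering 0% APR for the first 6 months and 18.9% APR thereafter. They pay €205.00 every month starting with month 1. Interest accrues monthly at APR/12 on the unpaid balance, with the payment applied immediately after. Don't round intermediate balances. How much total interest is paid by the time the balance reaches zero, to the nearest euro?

Promo months 1–6 at r₀ = 0%/12 = 0; months 7+ at r₁ = 18.9%/12 = 0.01575.
After month 6 (no interest yet): B = €7,400.00 − 6·€205.00 = €6,170.00.
Then at r₁ with €205.00/mo: n₂ = −ln(1 − r₁·B/P)/ln(1+r₁) ≈ 41.12 → 42 more payments.
Total paid = 47·€205.00 + €23.86 = €9,658.86; interest = €9,658.86 − €7,400.00 = €2,258.86.

€2,259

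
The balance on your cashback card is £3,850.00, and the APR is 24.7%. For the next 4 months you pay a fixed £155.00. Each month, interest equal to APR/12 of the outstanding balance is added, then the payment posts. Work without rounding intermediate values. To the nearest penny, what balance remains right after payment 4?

£3,537.50

Monthly rate r = 24.7%/12 = 2.05833% = 0.0205833.
Each month: B ← B·(1+r) − £155.00.
Month 1: interest £79.25; balance after payment £3,774.25.
Month 2: interest £77.69; balance after payment £3,696.93.
Month 3: interest £76.10; balance after payment £3,618.03.
Month 4: interest £74.47; balance after payment £3,537.50.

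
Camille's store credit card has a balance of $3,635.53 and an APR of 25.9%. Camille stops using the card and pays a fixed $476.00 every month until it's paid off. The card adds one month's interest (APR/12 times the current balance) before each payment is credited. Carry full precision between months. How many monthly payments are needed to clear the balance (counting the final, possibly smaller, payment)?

Monthly rate r = 25.9%/12 = 2.15833% = 0.0215833.
Recurrence: B ← B·(1+r) − $476.00.
Month 1: interest $78.47; balance after payment $3,238.00.
Month 2: interest $69.89; balance after payment $2,831.88.
Closed form: n = −ln(1 − rB₀/P)/ln(1+r) = −ln(0.83515)/ln(1.02158) ≈ 8.436, so the balance reaches zero during payment 9.

9 payments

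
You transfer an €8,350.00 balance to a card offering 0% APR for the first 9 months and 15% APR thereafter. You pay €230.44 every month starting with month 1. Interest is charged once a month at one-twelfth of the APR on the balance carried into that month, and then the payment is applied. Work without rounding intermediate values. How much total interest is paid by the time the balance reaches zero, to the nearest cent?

Promo months 1–9 at r₀ = 0%/12 = 0; months 10+ at r₁ = 15%/12 = 0.0125.
After month 9 (no interest yet): B = €8,350.00 − 9·€230.44 = €6,276.04.
Then at r₁ with €230.44/mo: n₂ = −ln(1 − r₁·B/P)/ln(1+r₁) ≈ 33.50 → 34 more payments.
Total paid = 42·€230.44 + €116.04 = €9,794.52; interest = €9,794.52 − €8,350.00 = €1,444.52.

€1,444.52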